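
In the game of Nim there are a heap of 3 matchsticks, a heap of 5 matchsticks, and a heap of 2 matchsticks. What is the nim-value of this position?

4

Nim-sum: 3 ^ 5 ^ 2 = 4.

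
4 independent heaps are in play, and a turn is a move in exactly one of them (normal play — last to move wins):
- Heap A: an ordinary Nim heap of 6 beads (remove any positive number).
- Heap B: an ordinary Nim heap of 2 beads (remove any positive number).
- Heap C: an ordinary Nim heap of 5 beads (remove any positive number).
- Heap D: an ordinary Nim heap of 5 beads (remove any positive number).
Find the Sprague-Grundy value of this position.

4

Heap A is a plain Nim heap of size 6, so its Grundy value is 6.
Heap B is a plain Nim heap of size 2, so its Grundy value is 2.
Heap C is a plain Nim heap of size 5, so its Grundy value is 5.
Heap D is a plain Nim heap of size 5, so its Grundy value is 5.
The value of a disjunctive sum is the nim-sum of the parts.
Combined value = 6 ⊕ 2 ⊕ 5 ⊕ 5 = 4.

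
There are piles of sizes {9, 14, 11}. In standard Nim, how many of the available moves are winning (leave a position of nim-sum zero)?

Nim-sum: 9 XOR 14 XOR 11 = 12.
The overall nim-sum is X = 12. A pile of size p has a winning move iff p XOR X < p (reduce it to p XOR X).
  9: 9 XOR 12 = 5 < 9 — winning move (to 5).
  14: 14 XOR 12 = 2 < 14 — winning move (to 2).
  11: 11 XOR 12 = 7 < 11 — winning move (to 7).
That gives 3 winning moves.

3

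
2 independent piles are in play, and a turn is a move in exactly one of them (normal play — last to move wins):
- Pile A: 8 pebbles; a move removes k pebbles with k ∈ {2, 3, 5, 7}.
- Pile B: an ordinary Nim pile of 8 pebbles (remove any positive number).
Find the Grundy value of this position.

12

For pile A, compute g(0), g(1), … with moves {2, 3, 5, 7}:
k:     0  1  2  3  4  5  6  7  8
g(k):  0  0  1  1  2  2  3  3  4
So g(8) = 4.
Pile B is a plain Nim pile of size 8, so its Grundy value is 8.
By the Sprague-Grundy theorem, the Grundy value of a sum of independent games is the XOR of the component values.
Combined value = 4 ⊕ 8 = 12.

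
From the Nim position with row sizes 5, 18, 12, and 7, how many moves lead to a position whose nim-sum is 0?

In binary:
  00101  (5)
  10010  (18)
  01100  (12)
  00111  (7)
  -----
  11100  (28)
The overall nim-sum is X = 28. A row of size p has a winning move iff p XOR X < p (reduce it to p XOR X).
  5: 5 XOR 28 = 25 ≥ 5 — no move.
  18: 18 XOR 28 = 14 < 18 — winning move (to 14).
  12: 12 XOR 28 = 16 ≥ 12 — no move.
  7: 7 XOR 28 = 27 ≥ 7 — no move.
That gives 1 winning move.

1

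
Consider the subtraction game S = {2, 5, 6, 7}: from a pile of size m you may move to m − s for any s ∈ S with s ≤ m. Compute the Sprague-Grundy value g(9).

2

Compute g(0), g(1), … for moves {2, 5, 6, 7}:
g(0) = mex{} = 0
g(1) = mex{} = 0
g(2) = mex{0} = 1
g(3) = mex{0} = 1
g(4) = mex{1} = 0
g(5) = mex{0,1} = 2
g(6) = mex{0} = 1
g(7) = mex{0,1,2} = 3
g(8) = mex{0,1} = 2
g(9) = mex{0,1,3} = 2
So g(9) = 2.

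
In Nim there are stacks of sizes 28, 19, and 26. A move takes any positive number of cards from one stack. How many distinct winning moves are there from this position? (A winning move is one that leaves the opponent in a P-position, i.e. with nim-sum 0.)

Write each in binary and XOR column by column:
  11100  (28)
  10011  (19)
  11010  (26)
  -----
  10101  (21)
The overall nim-sum is X = 21. A stack of size p has a winning move iff p XOR X < p (reduce it to p XOR X).
  28: 28 XOR 21 = 9 < 28 — winning move (to 9).
  19: 19 XOR 21 = 6 < 19 — winning move (to 6).
  26: 26 XOR 21 = 15 < 26 — winning move (to 15).
That gives 3 winning moves.

3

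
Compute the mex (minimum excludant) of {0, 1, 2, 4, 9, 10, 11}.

3

The values 0, 1, 2 are all present; 3 is the first non-negative integer missing from the set.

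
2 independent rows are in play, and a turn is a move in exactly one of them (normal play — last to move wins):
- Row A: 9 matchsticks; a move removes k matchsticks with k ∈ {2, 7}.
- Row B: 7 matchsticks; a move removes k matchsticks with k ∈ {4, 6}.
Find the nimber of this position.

1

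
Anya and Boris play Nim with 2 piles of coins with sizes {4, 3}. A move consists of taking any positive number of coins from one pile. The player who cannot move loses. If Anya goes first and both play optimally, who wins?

Anya wins

Nim-sum: 4 ⊕ 3 = 7.
The nim-sum is 7 ≠ 0, so this is an N-position: the player to move can win; Anya has a winning move.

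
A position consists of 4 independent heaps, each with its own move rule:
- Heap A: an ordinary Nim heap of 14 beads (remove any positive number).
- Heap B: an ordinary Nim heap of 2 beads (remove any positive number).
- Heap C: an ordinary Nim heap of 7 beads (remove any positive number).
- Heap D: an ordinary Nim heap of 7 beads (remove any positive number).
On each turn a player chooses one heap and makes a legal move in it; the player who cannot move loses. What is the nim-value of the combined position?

12

Heap A is a plain Nim heap of size 14, so its Grundy value is 14.
Heap B is a plain Nim heap of size 2, so its Grundy value is 2.
Heap C is a plain Nim heap of size 7, so its Grundy value is 7.
Heap D is a plain Nim heap of size 7, so its Grundy value is 7.
By the Sprague-Grundy theorem, the Grundy value of a sum of independent games is the XOR of the component values.
Combined value = 14 ⊕ 2 ⊕ 7 ⊕ 7 = 12.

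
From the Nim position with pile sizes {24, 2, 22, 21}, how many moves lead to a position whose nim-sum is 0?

3

Compute the nim-sum pairwise:
24 ^ 2 = 26
26 ^ 22 = 12
12 ^ 21 = 25
The overall nim-sum is X = 25. A pile of size p has a winning move iff p XOR X < p (reduce it to p XOR X).
  24: 24 XOR 25 = 1 < 24 — winning move (to 1).
  2: 2 XOR 25 = 27 ≥ 2 — no move.
  22: 22 XOR 25 = 15 < 22 — winning move (to 15).
  21: 21 XOR 25 = 12 < 21 — winning move (to 12).
That gives 3 winning moves.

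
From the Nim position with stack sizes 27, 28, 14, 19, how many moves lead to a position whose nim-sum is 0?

Compute the nim-sum pairwise:
27 ⊕ 28 = 7
7 ⊕ 14 = 9
9 ⊕ 19 = 26
The overall nim-sum is X = 26. A stack of size p has a winning move iff p XOR X < p (reduce it to p XOR X).
  27: 27 XOR 26 = 1 < 27 — winning move (to 1).
  28: 28 XOR 26 = 6 < 28 — winning move (to 6).
  14: 14 XOR 26 = 20 ≥ 14 — no move.
  19: 19 XOR 26 = 9 < 19 — winning move (to 9).
That gives 3 winning moves.

3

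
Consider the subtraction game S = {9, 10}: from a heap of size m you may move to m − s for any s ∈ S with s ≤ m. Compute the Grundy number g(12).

Grundy values for subtraction set {9, 10}:
g(0) = mex{} = 0
g(1) = mex{} = 0
g(2) = mex{} = 0
g(3) = mex{} = 0
g(4) = mex{} = 0
g(5) = mex{} = 0
g(6) = mex{} = 0
g(7) = mex{} = 0
g(8) = mex{} = 0
g(9) = mex{0} = 1
g(10) = mex{0} = 1
g(11) = mex{0} = 1
g(12) = mex{0} = 1
So g(12) = 1.

1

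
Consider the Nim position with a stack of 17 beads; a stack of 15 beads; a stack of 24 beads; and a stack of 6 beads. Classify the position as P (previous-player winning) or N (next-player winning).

P-position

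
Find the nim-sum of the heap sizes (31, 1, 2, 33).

61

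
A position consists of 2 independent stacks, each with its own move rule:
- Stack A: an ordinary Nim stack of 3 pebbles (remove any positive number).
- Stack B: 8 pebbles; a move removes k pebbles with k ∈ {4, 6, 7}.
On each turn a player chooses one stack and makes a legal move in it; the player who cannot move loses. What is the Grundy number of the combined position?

Stack A is a plain Nim stack of size 3, so its Grundy value is 3.
For stack B, compute g(0), g(1), … with moves {4, 6, 7}:
g(0) = mex{} = 0
g(1) = mex{} = 0
g(2) = mex{} = 0
g(3) = mex{} = 0
g(4) = mex{0} = 1
g(5) = mex{0} = 1
g(6) = mex{0} = 1
g(7) = mex{0} = 1
g(8) = mex{0,1} = 2
So g(8) = 2.
By the Sprague-Grundy theorem, the Grundy value of a sum of independent games is the XOR of the component values.
Combined value = 3 ⊕ 2 = 1.

1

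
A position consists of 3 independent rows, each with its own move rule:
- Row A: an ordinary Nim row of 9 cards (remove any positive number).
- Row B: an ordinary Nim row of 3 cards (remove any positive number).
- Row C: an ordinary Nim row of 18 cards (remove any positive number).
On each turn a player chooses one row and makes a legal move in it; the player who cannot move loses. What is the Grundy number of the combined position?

Row A is a plain Nim row of size 9, so its Grundy value is 9.
Row B is a plain Nim row of size 3, so its Grundy value is 3.
Row C is a plain Nim row of size 18, so its Grundy value is 18.
By the Sprague-Grundy theorem, the Grundy value of a sum of independent games is the XOR of the component values.
Combined value = 9 ⊕ 3 ⊕ 18 = 24.

24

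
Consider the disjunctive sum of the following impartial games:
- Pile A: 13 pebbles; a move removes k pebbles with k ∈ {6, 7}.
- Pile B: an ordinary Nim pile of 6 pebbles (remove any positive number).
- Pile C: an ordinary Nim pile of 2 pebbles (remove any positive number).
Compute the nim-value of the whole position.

4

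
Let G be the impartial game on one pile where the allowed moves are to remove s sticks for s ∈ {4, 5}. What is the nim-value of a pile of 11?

0

Grundy values for subtraction set {4, 5}:
g(0) = mex{} = 0
g(1) = mex{} = 0
g(2) = mex{} = 0
g(3) = mex{} = 0
g(4) = mex{0} = 1
g(5) = mex{0} = 1
g(6) = mex{0} = 1
g(7) = mex{0} = 1
g(8) = mex{0,1} = 2
g(9) = mex{1} = 0
g(10) = mex{1} = 0
g(11) = mex{1} = 0
So g(11) = 0.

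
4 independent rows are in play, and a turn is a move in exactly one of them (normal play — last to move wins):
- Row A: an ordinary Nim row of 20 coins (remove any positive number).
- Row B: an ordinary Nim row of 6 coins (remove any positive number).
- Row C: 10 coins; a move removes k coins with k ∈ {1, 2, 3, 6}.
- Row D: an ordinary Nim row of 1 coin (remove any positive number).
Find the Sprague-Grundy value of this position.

17

Row A is a plain Nim row of size 20, so its Grundy value is 20.
Row B is a plain Nim row of size 6, so its Grundy value is 6.
Grundy values for row C (subtraction set {1, 2, 3, 6}):
k:     0  1  2  3  4  5  6  7  8  9 10
g(k):  0  1  2  3  0  1  2  3  0  1  2
So g(10) = 2.
Row D is a plain Nim row of size 1, so its Grundy value is 1.
The value of a disjunctive sum is the nim-sum of the parts.
Combined value = 20 ⊕ 6 ⊕ 2 ⊕ 1 = 17.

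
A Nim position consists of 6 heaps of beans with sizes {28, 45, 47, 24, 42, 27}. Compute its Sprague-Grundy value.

55

Compute the nim-sum pairwise:
28 XOR 45 = 49
49 XOR 47 = 30
30 XOR 24 = 6
6 XOR 42 = 44
44 XOR 27 = 55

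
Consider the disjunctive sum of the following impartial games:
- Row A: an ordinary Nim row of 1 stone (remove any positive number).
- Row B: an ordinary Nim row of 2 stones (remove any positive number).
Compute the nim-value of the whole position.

Row A is a plain Nim row of size 1, so its Grundy value is 1.
Row B is a plain Nim row of size 2, so its Grundy value is 2.
By the Sprague-Grundy theorem, the Grundy value of a sum of independent games is the XOR of the component values.
Combined value = 1 ⊕ 2 = 3.

3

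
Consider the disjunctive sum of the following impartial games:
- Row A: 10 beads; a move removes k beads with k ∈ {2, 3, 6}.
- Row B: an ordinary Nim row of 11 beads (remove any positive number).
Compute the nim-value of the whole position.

For row A, compute g(0), g(1), … with moves {2, 3, 6}:
g(0) = mex{} = 0
g(1) = mex{} = 0
g(2) = mex{0} = 1
g(3) = mex{0} = 1
g(4) = mex{0,1} = 2
g(5) = mex{1} = 0
g(6) = mex{0,1,2} = 3
g(7) = mex{0,2} = 1
g(8) = mex{0,1,3} = 2
g(9) = mex{1,3} = 0
g(10) = mex{1,2} = 0
So g(10) = 0.
Row B is a plain Nim row of size 11, so its Grundy value is 11.
The value of a disjunctive sum is the nim-sum of the parts.
Combined value = 0 ⊕ 11 = 11.

11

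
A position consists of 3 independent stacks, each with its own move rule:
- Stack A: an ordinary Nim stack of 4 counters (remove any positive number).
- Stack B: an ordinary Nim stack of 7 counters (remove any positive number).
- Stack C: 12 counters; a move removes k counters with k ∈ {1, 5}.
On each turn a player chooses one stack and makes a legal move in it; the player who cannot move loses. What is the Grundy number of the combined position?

3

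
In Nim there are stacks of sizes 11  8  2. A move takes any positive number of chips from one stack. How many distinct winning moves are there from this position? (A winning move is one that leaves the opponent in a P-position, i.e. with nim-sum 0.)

1

Compute the nim-sum pairwise:
11 XOR 8 = 3
3 XOR 2 = 1
The overall nim-sum is X = 1. A stack of size p has a winning move iff p XOR X < p (reduce it to p XOR X).
  11: 11 XOR 1 = 10 < 11 — winning move (to 10).
  8: 8 XOR 1 = 9 ≥ 8 — no move.
  2: 2 XOR 1 = 3 ≥ 2 — no move.
That gives 1 winning move.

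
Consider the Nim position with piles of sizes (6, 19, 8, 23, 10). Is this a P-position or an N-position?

P-position

Bitwise XOR of the heap sizes:
  00110  (6)
  10011  (19)
  01000  (8)
  10111  (23)
  01010  (10)
  -----
  00000  (0)
The nim-sum is 0, so this is a P-position: the player to move is in a losing position under optimal play.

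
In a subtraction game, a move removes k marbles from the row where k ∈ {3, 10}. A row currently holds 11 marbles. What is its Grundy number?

Grundy values for subtraction set {3, 10}:
g(0) = mex{} = 0
g(1) = mex{} = 0
g(2) = mex{} = 0
g(3) = mex{0} = 1
g(4) = mex{0} = 1
g(5) = mex{0} = 1
g(6) = mex{1} = 0
g(7) = mex{1} = 0
g(8) = mex{1} = 0
g(9) = mex{0} = 1
g(10) = mex{0} = 1
g(11) = mex{0} = 1
So g(11) = 1.

1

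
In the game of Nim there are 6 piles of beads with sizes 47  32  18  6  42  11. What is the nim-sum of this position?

58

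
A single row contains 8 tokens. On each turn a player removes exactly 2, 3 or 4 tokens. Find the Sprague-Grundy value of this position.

1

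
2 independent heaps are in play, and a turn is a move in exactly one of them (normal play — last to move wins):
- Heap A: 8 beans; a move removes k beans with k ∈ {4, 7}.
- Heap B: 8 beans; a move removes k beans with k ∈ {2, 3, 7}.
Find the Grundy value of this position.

For heap A, compute g(0), g(1), … with moves {4, 7}:
k:     0  1  2  3  4  5  6  7  8
g(k):  0  0  0  0  1  1  1  1  2
So g(8) = 2.
Build the Grundy sequence for heap B with g(k) = mex{g(k−s) : s ∈ {2, 3, 7}, s ≤ k}:
g(0) = mex{} = 0
g(1) = mex{} = 0
g(2) = mex{0} = 1
g(3) = mex{0} = 1
g(4) = mex{0,1} = 2
g(5) = mex{1} = 0
g(6) = mex{1,2} = 0
g(7) = mex{0,2} = 1
g(8) = mex{0} = 1
So g(8) = 1.
The value of a disjunctive sum is the nim-sum of the parts.
Combined value = 2 XOR 1 = 3.

3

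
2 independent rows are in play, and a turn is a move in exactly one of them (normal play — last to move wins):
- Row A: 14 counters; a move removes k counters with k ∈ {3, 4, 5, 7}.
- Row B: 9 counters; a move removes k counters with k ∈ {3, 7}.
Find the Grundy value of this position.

Build the Grundy sequence for row A with g(k) = mex{g(k−s) : s ∈ {3, 4, 5, 7}, s ≤ k}:
g(0) = mex{} = 0
g(1) = mex{} = 0
g(2) = mex{} = 0
g(3) = mex{0} = 1
g(4) = mex{0} = 1
g(5) = mex{0} = 1
g(6) = mex{0,1} = 2
g(7) = mex{0,1} = 2
g(8) = mex{0,1} = 2
g(9) = mex{0,1,2} = 3
g(10) = mex{1,2} = 0
g(11) = mex{1,2} = 0
g(12) = mex{1,2,3} = 0
g(13) = mex{0,2,3} = 1
g(14) = mex{0,2,3} = 1
So g(14) = 1.
Grundy values for row B (subtraction set {3, 7}):
k:     0  1  2  3  4  5  6  7  8  9
g(k):  0  0  0  1  1  1  0  2  2  1
So g(9) = 1.
The value of a disjunctive sum is the nim-sum of the parts.
Combined value = 1 XOR 1 = 0.

0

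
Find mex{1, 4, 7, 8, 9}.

0

0 is not in the set, so the mex is 0.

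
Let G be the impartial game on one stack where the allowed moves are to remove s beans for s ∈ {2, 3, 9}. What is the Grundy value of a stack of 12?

Grundy values for subtraction set {2, 3, 9}:
k:     0  1  2  3  4  5  6  7  8  9 10 11 12
g(k):  0  0  1  1  2  0  0  1  1  2  2  0  0
So g(12) = 0.

0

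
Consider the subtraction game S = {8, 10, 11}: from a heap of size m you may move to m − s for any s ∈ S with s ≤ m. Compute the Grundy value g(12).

1

Compute g(0), g(1), … for moves {8, 10, 11}:
g(0) = mex{} = 0
g(1) = mex{} = 0
g(2) = mex{} = 0
g(3) = mex{} = 0
g(4) = mex{} = 0
g(5) = mex{} = 0
g(6) = mex{} = 0
g(7) = mex{} = 0
g(8) = mex{0} = 1
g(9) = mex{0} = 1
g(10) = mex{0} = 1
g(11) = mex{0} = 1
g(12) = mex{0} = 1
So g(12) = 1.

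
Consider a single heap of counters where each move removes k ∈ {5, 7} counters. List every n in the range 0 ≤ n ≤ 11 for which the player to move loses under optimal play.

0, 1, 2, 3, 4

Build the Grundy sequence with g(k) = mex{g(k−s) : s ∈ {5, 7}, s ≤ k}:
k:     0  1  2  3  4  5  6  7  8  9 10 11
g(k):  0  0  0  0  0  1  1  1  1  1  2  2
The P-positions (g = 0) in 0..11 are 0, 1, 2, 3, 4.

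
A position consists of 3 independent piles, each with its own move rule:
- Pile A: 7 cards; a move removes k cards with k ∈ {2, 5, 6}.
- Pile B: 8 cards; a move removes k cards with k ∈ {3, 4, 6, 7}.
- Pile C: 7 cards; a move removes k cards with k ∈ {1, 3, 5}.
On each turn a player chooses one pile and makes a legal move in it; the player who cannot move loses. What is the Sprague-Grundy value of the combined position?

0

Build the Grundy sequence for pile A with g(k) = mex{g(k−s) : s ∈ {2, 5, 6}, s ≤ k}:
k:     0  1  2  3  4  5  6  7
g(k):  0  0  1  1  0  2  1  3
So g(7) = 3.
For pile B, compute g(0), g(1), … with moves {3, 4, 6, 7}:
g(0) = mex{} = 0
g(1) = mex{} = 0
g(2) = mex{} = 0
g(3) = mex{0} = 1
g(4) = mex{0} = 1
g(5) = mex{0} = 1
g(6) = mex{0,1} = 2
g(7) = mex{0,1} = 2
g(8) = mex{0,1} = 2
So g(8) = 2.
Grundy values for pile C (subtraction set {1, 3, 5}):
g(0) = mex{} = 0
g(1) = mex{0} = 1
g(2) = mex{1} = 0
g(3) = mex{0} = 1
g(4) = mex{1} = 0
g(5) = mex{0} = 1
g(6) = mex{1} = 0
g(7) = mex{0} = 1
So g(7) = 1.
The value of a disjunctive sum is the nim-sum of the parts.
Combined value = 3 ⊕ 2 ⊕ 1 = 0.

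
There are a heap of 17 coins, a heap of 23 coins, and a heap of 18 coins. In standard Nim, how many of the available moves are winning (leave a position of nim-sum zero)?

Bitwise XOR of the heap sizes:
  10001  (17)
  10111  (23)
  10010  (18)
  -----
  10100  (20)
The overall nim-sum is X = 20. A heap of size p has a winning move iff p XOR X < p (reduce it to p XOR X).
  17: 17 XOR 20 = 5 < 17 — winning move (to 5).
  23: 23 XOR 20 = 3 < 23 — winning move (to 3).
  18: 18 XOR 20 = 6 < 18 — winning move (to 6).
That gives 3 winning moves.

3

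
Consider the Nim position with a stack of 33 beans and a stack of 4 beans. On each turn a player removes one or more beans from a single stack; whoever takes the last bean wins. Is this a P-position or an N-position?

Compute the nim-sum pairwise:
33 XOR 4 = 37
The nim-sum is 37 ≠ 0, so this is an N-position: the player to move can win.

N-position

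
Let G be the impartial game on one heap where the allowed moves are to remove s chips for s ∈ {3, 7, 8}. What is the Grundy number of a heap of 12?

Build the Grundy sequence with g(k) = mex{g(k−s) : s ∈ {3, 7, 8}, s ≤ k}:
k:     0  1  2  3  4  5  6  7  8  9 10 11 12
g(k):  0  0  0  1  1  1  0  2  2  1  3  0  0
So g(12) = 0.

0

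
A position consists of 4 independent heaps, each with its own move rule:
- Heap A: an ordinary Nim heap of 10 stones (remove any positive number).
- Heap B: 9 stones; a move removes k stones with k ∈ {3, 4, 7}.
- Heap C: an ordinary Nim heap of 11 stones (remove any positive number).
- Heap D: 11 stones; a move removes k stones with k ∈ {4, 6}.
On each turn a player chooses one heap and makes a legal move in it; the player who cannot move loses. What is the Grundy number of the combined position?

Heap A is a plain Nim heap of size 10, so its Grundy value is 10.
Build the Grundy sequence for heap B with g(k) = mex{g(k−s) : s ∈ {3, 4, 7}, s ≤ k}:
g(0) = mex{} = 0
g(1) = mex{} = 0
g(2) = mex{} = 0
g(3) = mex{0} = 1
g(4) = mex{0} = 1
g(5) = mex{0} = 1
g(6) = mex{0,1} = 2
g(7) = mex{0,1} = 2
g(8) = mex{0,1} = 2
g(9) = mex{0,1,2} = 3
So g(9) = 3.
Heap C is a plain Nim heap of size 11, so its Grundy value is 11.
Build the Grundy sequence for heap D with g(k) = mex{g(k−s) : s ∈ {4, 6}, s ≤ k}:
g(0) = mex{} = 0
g(1) = mex{} = 0
g(2) = mex{} = 0
g(3) = mex{} = 0
g(4) = mex{0} = 1
g(5) = mex{0} = 1
g(6) = mex{0} = 1
g(7) = mex{0} = 1
g(8) = mex{0,1} = 2
g(9) = mex{0,1} = 2
g(10) = mex{1} = 0
g(11) = mex{1} = 0
So g(11) = 0.
By the Sprague-Grundy theorem, the Grundy value of a sum of independent games is the XOR of the component values.
Combined value = 10 XOR 3 XOR 11 XOR 0 = 2.

2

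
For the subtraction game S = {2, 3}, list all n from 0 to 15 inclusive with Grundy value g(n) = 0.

0, 1, 5, 6, 10, 11, 15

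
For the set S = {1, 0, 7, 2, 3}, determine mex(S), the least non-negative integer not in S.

4

The values 0, 1, 2, 3 are all present; 4 is the first non-negative integer missing from the set.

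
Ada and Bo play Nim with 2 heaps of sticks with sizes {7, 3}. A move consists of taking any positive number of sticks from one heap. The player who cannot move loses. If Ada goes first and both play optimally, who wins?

Ada wins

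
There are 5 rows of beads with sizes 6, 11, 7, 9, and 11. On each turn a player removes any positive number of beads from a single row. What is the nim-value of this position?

In binary:
  0110  (6)
  1011  (11)
  0111  (7)
  1001  (9)
  1011  (11)
  ----
  1000  (8)

8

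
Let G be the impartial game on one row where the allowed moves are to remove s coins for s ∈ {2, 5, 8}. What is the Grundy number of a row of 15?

Grundy values for subtraction set {2, 5, 8}:
k:     0  1  2  3  4  5  6  7  8  9 10 11 12 13 14 15
g(k):  0  0  1  1  0  2  1  0  2  1  0  0  1  1  0  2
So g(15) = 2.

2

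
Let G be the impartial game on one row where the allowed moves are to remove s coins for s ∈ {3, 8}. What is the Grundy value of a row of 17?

0

Grundy values for subtraction set {3, 8}:
k:     0  1  2  3  4  5  6  7  8  9 10 11 12 13 14 15 16 17
g(k):  0  0  0  1  1  1  0  0  2  1  1  0  0  0  1  1  1  0
So g(17) = 0.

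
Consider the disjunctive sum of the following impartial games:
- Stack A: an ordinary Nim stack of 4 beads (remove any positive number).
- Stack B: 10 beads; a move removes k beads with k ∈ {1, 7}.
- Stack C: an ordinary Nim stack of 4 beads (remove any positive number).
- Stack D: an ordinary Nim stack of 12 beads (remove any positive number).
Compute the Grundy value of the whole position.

Stack A is a plain Nim stack of size 4, so its Grundy value is 4.
Build the Grundy sequence for stack B with g(k) = mex{g(k−s) : s ∈ {1, 7}, s ≤ k}:
g(0) = mex{} = 0
g(1) = mex{0} = 1
g(2) = mex{1} = 0
g(3) = mex{0} = 1
g(4) = mex{1} = 0
g(5) = mex{0} = 1
g(6) = mex{1} = 0
g(7) = mex{0} = 1
g(8) = mex{1} = 0
g(9) = mex{0} = 1
g(10) = mex{1} = 0
So g(10) = 0.
Stack C is a plain Nim stack of size 4, so its Grundy value is 4.
Stack D is a plain Nim stack of size 12, so its Grundy value is 12.
By the Sprague-Grundy theorem, the Grundy value of a sum of independent games is the XOR of the component values.
Combined value = 4 XOR 0 XOR 4 XOR 12 = 12.

12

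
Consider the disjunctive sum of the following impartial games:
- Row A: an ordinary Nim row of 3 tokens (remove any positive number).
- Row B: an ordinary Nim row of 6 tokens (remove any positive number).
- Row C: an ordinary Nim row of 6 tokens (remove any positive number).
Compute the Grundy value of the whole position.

3

Row A is a plain Nim row of size 3, so its Grundy value is 3.
Row B is a plain Nim row of size 6, so its Grundy value is 6.
Row C is a plain Nim row of size 6, so its Grundy value is 6.
By the Sprague-Grundy theorem, the Grundy value of a sum of independent games is the XOR of the component values.
Combined value = 3 XOR 6 XOR 6 = 3.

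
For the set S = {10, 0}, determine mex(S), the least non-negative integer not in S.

0 is in the set but 1 is not, so the mex is 1.

1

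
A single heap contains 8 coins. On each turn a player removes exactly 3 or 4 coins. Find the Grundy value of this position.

0

Compute g(0), g(1), … for moves {3, 4}:
g(0) = mex{} = 0
g(1) = mex{} = 0
g(2) = mex{} = 0
g(3) = mex{0} = 1
g(4) = mex{0} = 1
g(5) = mex{0} = 1
g(6) = mex{0,1} = 2
g(7) = mex{1} = 0
g(8) = mex{1} = 0
So g(8) = 0.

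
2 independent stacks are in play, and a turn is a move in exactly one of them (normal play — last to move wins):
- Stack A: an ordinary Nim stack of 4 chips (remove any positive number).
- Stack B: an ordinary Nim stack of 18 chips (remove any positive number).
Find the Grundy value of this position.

22

Stack A is a plain Nim stack of size 4, so its Grundy value is 4.
Stack B is a plain Nim stack of size 18, so its Grundy value is 18.
The value of a disjunctive sum is the nim-sum of the parts.
Combined value = 4 XOR 18 = 22.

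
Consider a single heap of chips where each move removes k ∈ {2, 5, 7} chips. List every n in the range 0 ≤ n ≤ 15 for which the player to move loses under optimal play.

0, 1, 4, 10, 13, 14

Grundy values for subtraction set {2, 5, 7}:
k:     0  1  2  3  4  5  6  7  8  9 10 11 12 13 14 15
g(k):  0  0  1  1  0  2  1  3  2  2  0  3  1  0  0  1
The P-positions (g = 0) in 0..15 are 0, 1, 4, 10, 13, 14.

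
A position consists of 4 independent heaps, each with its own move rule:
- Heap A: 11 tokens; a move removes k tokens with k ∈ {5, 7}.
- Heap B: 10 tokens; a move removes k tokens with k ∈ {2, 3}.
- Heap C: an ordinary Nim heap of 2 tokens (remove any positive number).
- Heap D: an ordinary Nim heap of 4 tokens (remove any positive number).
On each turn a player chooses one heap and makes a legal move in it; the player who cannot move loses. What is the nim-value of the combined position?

Build the Grundy sequence for heap A with g(k) = mex{g(k−s) : s ∈ {5, 7}, s ≤ k}:
g(0) = mex{} = 0
g(1) = mex{} = 0
g(2) = mex{} = 0
g(3) = mex{} = 0
g(4) = mex{} = 0
g(5) = mex{0} = 1
g(6) = mex{0} = 1
g(7) = mex{0} = 1
g(8) = mex{0} = 1
g(9) = mex{0} = 1
g(10) = mex{0,1} = 2
g(11) = mex{0,1} = 2
So g(11) = 2.
For heap B, compute g(0), g(1), … with moves {2, 3}:
g(0) = mex{} = 0
g(1) = mex{} = 0
g(2) = mex{0} = 1
g(3) = mex{0} = 1
g(4) = mex{0,1} = 2
g(5) = mex{1} = 0
g(6) = mex{1,2} = 0
g(7) = mex{0,2} = 1
g(8) = mex{0} = 1
g(9) = mex{0,1} = 2
g(10) = mex{1} = 0
So g(10) = 0.
Heap C is a plain Nim heap of size 2, so its Grundy value is 2.
Heap D is a plain Nim heap of size 4, so its Grundy value is 4.
By the Sprague-Grundy theorem, the Grundy value of a sum of independent games is the XOR of the component values.
Combined value = 2 ⊕ 0 ⊕ 2 ⊕ 4 = 4.

4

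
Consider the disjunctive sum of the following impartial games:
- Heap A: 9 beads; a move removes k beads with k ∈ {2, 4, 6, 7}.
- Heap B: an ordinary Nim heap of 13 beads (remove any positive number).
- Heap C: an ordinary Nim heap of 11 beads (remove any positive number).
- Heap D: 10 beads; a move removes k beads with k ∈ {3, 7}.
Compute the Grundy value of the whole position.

Grundy values for heap A (subtraction set {2, 4, 6, 7}):
g(0) = mex{} = 0
g(1) = mex{} = 0
g(2) = mex{0} = 1
g(3) = mex{0} = 1
g(4) = mex{0,1} = 2
g(5) = mex{0,1} = 2
g(6) = mex{0,1,2} = 3
g(7) = mex{0,1,2} = 3
g(8) = mex{0,1,2,3} = 4
g(9) = mex{1,2,3} = 0
So g(9) = 0.
Heap B is a plain Nim heap of size 13, so its Grundy value is 13.
Heap C is a plain Nim heap of size 11, so its Grundy value is 11.
Build the Grundy sequence for heap D with g(k) = mex{g(k−s) : s ∈ {3, 7}, s ≤ k}:
g(0) = mex{} = 0
g(1) = mex{} = 0
g(2) = mex{} = 0
g(3) = mex{0} = 1
g(4) = mex{0} = 1
g(5) = mex{0} = 1
g(6) = mex{1} = 0
g(7) = mex{0,1} = 2
g(8) = mex{0,1} = 2
g(9) = mex{0} = 1
g(10) = mex{1,2} = 0
So g(10) = 0.
The value of a disjunctive sum is the nim-sum of the parts.
Combined value = 0 ⊕ 13 ⊕ 11 ⊕ 0 = 6.

6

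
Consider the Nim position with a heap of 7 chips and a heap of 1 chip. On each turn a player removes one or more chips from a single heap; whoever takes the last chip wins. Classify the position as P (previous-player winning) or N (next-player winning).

Nim-sum: 7 XOR 1 = 6.
The nim-sum is 6 ≠ 0, so this is an N-position: the player to move can win.

N-position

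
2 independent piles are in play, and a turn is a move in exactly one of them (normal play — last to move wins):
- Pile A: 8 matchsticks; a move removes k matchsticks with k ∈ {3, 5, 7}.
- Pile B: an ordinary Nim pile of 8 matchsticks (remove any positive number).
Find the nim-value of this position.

10

Grundy values for pile A (subtraction set {3, 5, 7}):
k:     0  1  2  3  4  5  6  7  8
g(k):  0  0  0  1  1  1  2  2  2
So g(8) = 2.
Pile B is a plain Nim pile of size 8, so its Grundy value is 8.
The value of a disjunctive sum is the nim-sum of the parts.
Combined value = 2 XOR 8 = 10.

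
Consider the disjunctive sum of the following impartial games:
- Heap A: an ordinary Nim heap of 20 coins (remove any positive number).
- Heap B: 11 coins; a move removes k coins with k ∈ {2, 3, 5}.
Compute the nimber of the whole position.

Heap A is a plain Nim heap of size 20, so its Grundy value is 20.
For heap B, compute g(0), g(1), … with moves {2, 3, 5}:
g(0) = mex{} = 0
g(1) = mex{} = 0
g(2) = mex{0} = 1
g(3) = mex{0} = 1
g(4) = mex{0,1} = 2
g(5) = mex{0,1} = 2
g(6) = mex{0,1,2} = 3
g(7) = mex{1,2} = 0
g(8) = mex{1,2,3} = 0
g(9) = mex{0,2,3} = 1
g(10) = mex{0,2} = 1
g(11) = mex{0,1,3} = 2
So g(11) = 2.
The value of a disjunctive sum is the nim-sum of the parts.
Combined value = 20 XOR 2 = 22.

22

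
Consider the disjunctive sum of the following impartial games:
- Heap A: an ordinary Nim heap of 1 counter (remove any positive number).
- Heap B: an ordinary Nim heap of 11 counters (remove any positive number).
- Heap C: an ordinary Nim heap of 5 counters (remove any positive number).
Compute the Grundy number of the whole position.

Heap A is a plain Nim heap of size 1, so its Grundy value is 1.
Heap B is a plain Nim heap of size 11, so its Grundy value is 11.
Heap C is a plain Nim heap of size 5, so its Grundy value is 5.
The value of a disjunctive sum is the nim-sum of the parts.
Combined value = 1 ⊕ 11 ⊕ 5 = 15.

15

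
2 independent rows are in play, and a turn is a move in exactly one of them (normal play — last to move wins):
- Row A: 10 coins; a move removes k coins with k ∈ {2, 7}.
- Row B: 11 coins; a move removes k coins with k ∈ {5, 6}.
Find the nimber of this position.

0

Grundy values for row A (subtraction set {2, 7}):
k:     0  1  2  3  4  5  6  7  8  9 10
g(k):  0  0  1  1  0  0  1  1  2  0  0
So g(10) = 0.
Grundy values for row B (subtraction set {5, 6}):
k:     0  1  2  3  4  5  6  7  8  9 10 11
g(k):  0  0  0  0  0  1  1  1  1  1  2  0
So g(11) = 0.
The value of a disjunctive sum is the nim-sum of the parts.
Combined value = 0 XOR 0 = 0.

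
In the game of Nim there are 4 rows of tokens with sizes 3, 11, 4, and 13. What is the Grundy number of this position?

Nim-sum: 3 XOR 11 XOR 4 XOR 13 = 1.

1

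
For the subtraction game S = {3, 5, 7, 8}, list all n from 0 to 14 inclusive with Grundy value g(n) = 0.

Compute g(0), g(1), … for moves {3, 5, 7, 8}:
k:     0  1  2  3  4  5  6  7  8  9 10 11 12 13 14
g(k):  0  0  0  1  1  1  2  2  2  3  3  0  0  0  1
The P-positions (g = 0) in 0..14 are 0, 1, 2, 11, 12, 13.

0, 1, 2, 11, 12, 13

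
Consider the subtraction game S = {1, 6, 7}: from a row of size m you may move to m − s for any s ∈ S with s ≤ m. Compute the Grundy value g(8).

Grundy values for subtraction set {1, 6, 7}:
k:     0  1  2  3  4  5  6  7  8
g(k):  0  1  0  1  0  1  2  3  2
So g(8) = 2.

2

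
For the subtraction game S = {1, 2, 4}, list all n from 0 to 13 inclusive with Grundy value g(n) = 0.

0, 3, 6, 9, 12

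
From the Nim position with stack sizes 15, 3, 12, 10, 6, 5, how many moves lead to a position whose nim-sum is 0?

Compute the nim-sum pairwise:
15 ^ 3 = 12
12 ^ 12 = 0
0 ^ 10 = 10
10 ^ 6 = 12
12 ^ 5 = 9
The overall nim-sum is X = 9. A stack of size p has a winning move iff p XOR X < p (reduce it to p XOR X).
  15: 15 XOR 9 = 6 < 15 — winning move (to 6).
  3: 3 XOR 9 = 10 ≥ 3 — no move.
  12: 12 XOR 9 = 5 < 12 — winning move (to 5).
  10: 10 XOR 9 = 3 < 10 — winning move (to 3).
  6: 6 XOR 9 = 15 ≥ 6 — no move.
  5: 5 XOR 9 = 12 ≥ 5 — no move.
That gives 3 winning moves.

3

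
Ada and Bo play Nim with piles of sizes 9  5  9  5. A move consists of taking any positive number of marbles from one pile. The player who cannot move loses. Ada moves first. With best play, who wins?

Nim-sum: 9 ^ 5 ^ 9 ^ 5 = 0.
The nim-sum is 0, so this is a P-position: the player to move is in a losing position under optimal play; Ada is about to move from it and so loses — Bo wins.

Bo wins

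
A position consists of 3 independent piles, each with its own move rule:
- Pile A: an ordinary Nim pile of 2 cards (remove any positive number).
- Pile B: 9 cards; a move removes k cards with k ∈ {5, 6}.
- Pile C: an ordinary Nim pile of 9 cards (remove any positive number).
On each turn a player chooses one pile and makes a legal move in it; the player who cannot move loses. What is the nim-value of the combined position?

10

Pile A is a plain Nim pile of size 2, so its Grundy value is 2.
Grundy values for pile B (subtraction set {5, 6}):
g(0) = mex{} = 0
g(1) = mex{} = 0
g(2) = mex{} = 0
g(3) = mex{} = 0
g(4) = mex{} = 0
g(5) = mex{0} = 1
g(6) = mex{0} = 1
g(7) = mex{0} = 1
g(8) = mex{0} = 1
g(9) = mex{0} = 1
So g(9) = 1.
Pile C is a plain Nim pile of size 9, so its Grundy value is 9.
The value of a disjunctive sum is the nim-sum of the parts.
Combined value = 2 ⊕ 1 ⊕ 9 = 10.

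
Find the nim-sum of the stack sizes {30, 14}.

16

Bitwise XOR of the heap sizes:
  11110  (30)
  01110  (14)
  -----
  10000  (16)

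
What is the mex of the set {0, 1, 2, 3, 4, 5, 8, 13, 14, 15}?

The values 0, 1, 2, 3, 4, 5 are all present; 6 is the first non-negative integer missing from the set.

6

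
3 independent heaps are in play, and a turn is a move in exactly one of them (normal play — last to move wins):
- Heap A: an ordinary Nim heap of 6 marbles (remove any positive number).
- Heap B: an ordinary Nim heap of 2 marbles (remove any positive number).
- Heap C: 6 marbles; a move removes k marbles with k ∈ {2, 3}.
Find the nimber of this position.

4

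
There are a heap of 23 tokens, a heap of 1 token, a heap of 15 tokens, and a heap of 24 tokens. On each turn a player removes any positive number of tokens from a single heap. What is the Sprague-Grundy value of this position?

1

Compute the nim-sum pairwise:
23 ^ 1 = 22
22 ^ 15 = 25
25 ^ 24 = 1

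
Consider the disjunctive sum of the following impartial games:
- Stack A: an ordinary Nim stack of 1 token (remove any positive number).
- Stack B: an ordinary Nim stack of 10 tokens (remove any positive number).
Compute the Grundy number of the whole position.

11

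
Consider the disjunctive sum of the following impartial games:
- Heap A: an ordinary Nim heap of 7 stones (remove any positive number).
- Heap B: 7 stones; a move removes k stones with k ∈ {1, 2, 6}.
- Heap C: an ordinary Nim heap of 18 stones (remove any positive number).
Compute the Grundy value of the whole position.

21

Heap A is a plain Nim heap of size 7, so its Grundy value is 7.
For heap B, compute g(0), g(1), … with moves {1, 2, 6}:
k:     0  1  2  3  4  5  6  7
g(k):  0  1  2  0  1  2  3  0
So g(7) = 0.
Heap C is a plain Nim heap of size 18, so its Grundy value is 18.
The value of a disjunctive sum is the nim-sum of the parts.
Combined value = 7 ⊕ 0 ⊕ 18 = 21.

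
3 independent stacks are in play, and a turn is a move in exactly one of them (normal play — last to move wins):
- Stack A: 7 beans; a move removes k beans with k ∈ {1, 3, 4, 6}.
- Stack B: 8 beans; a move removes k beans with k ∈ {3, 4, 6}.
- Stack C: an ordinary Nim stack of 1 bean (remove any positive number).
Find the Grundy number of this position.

3

Grundy values for stack A (subtraction set {1, 3, 4, 6}):
g(0) = mex{} = 0
g(1) = mex{0} = 1
g(2) = mex{1} = 0
g(3) = mex{0} = 1
g(4) = mex{0,1} = 2
g(5) = mex{0,1,2} = 3
g(6) = mex{0,1,3} = 2
g(7) = mex{1,2} = 0
So g(7) = 0.
Build the Grundy sequence for stack B with g(k) = mex{g(k−s) : s ∈ {3, 4, 6}, s ≤ k}:
k:     0  1  2  3  4  5  6  7  8
g(k):  0  0  0  1  1  1  2  2  2
So g(8) = 2.
Stack C is a plain Nim stack of size 1, so its Grundy value is 1.
By the Sprague-Grundy theorem, the Grundy value of a sum of independent games is the XOR of the component values.
Combined value = 0 ⊕ 2 ⊕ 1 = 3.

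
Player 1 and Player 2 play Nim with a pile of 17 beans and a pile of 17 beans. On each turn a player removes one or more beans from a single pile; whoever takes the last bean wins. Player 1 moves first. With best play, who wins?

In binary:
  10001  (17)
  10001  (17)
  -----
  00000  (0)
The nim-sum is 0, so this is a P-position: the player to move is in a losing position under optimal play; Player 1 is about to move from it and so loses — Player 2 wins.

Player 2 wins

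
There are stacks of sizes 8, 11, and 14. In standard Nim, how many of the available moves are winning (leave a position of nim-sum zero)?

Bitwise XOR of the heap sizes:
  1000  (8)
  1011  (11)
  1110  (14)
  ----
  1101  (13)
The overall nim-sum is X = 13. A stack of size p has a winning move iff p XOR X < p (reduce it to p XOR X).
  8: 8 XOR 13 = 5 < 8 — winning move (to 5).
  11: 11 XOR 13 = 6 < 11 — winning move (to 6).
  14: 14 XOR 13 = 3 < 14 — winning move (to 3).
That gives 3 winning moves.

3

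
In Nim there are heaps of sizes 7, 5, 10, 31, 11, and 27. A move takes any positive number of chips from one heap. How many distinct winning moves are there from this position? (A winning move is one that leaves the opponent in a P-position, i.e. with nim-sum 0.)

3

In binary:
  00111  (7)
  00101  (5)
  01010  (10)
  11111  (31)
  01011  (11)
  11011  (27)
  -----
  00111  (7)
The overall nim-sum is X = 7. A heap of size p has a winning move iff p XOR X < p (reduce it to p XOR X).
  7: 7 XOR 7 = 0 < 7 — winning move (to 0).
  5: 5 XOR 7 = 2 < 5 — winning move (to 2).
  10: 10 XOR 7 = 13 ≥ 10 — no move.
  31: 31 XOR 7 = 24 < 31 — winning move (to 24).
  11: 11 XOR 7 = 12 ≥ 11 — no move.
  27: 27 XOR 7 = 28 ≥ 27 — no move.
That gives 3 winning moves.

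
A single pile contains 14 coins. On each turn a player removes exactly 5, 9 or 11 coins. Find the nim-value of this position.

2

Compute g(0), g(1), … for moves {5, 9, 11}:
k:     0  1  2  3  4  5  6  7  8  9 10 11 12 13 14
g(k):  0  0  0  0  0  1  1  1  1  1  2  2  2  2  2
So g(14) = 2.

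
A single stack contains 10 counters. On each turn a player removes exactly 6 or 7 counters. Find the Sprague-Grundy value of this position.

Build the Grundy sequence with g(k) = mex{g(k−s) : s ∈ {6, 7}, s ≤ k}:
g(0) = mex{} = 0
g(1) = mex{} = 0
g(2) = mex{} = 0
g(3) = mex{} = 0
g(4) = mex{} = 0
g(5) = mex{} = 0
g(6) = mex{0} = 1
g(7) = mex{0} = 1
g(8) = mex{0} = 1
g(9) = mex{0} = 1
g(10) = mex{0} = 1
So g(10) = 1.

1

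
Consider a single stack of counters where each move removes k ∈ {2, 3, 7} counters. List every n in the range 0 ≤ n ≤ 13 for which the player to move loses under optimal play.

0, 1, 5, 6, 10, 11

Build the Grundy sequence with g(k) = mex{g(k−s) : s ∈ {2, 3, 7}, s ≤ k}:
g(0) = mex{} = 0
g(1) = mex{} = 0
g(2) = mex{0} = 1
g(3) = mex{0} = 1
g(4) = mex{0,1} = 2
g(5) = mex{1} = 0
g(6) = mex{1,2} = 0
g(7) = mex{0,2} = 1
g(8) = mex{0} = 1
g(9) = mex{0,1} = 2
g(10) = mex{1} = 0
g(11) = mex{1,2} = 0
g(12) = mex{0,2} = 1
g(13) = mex{0} = 1
The P-positions (g = 0) in 0..13 are 0, 1, 5, 6, 10, 11.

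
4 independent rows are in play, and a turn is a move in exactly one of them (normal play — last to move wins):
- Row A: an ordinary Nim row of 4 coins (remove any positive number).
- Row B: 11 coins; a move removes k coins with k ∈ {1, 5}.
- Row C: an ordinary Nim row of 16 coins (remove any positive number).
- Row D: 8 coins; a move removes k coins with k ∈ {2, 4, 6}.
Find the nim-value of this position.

Row A is a plain Nim row of size 4, so its Grundy value is 4.
Build the Grundy sequence for row B with g(k) = mex{g(k−s) : s ∈ {1, 5}, s ≤ k}:
k:     0  1  2  3  4  5  6  7  8  9 10 11
g(k):  0  1  0  1  0  1  0  1  0  1  0  1
So g(11) = 1.
Row C is a plain Nim row of size 16, so its Grundy value is 16.
Grundy values for row D (subtraction set {2, 4, 6}):
g(0) = mex{} = 0
g(1) = mex{} = 0
g(2) = mex{0} = 1
g(3) = mex{0} = 1
g(4) = mex{0,1} = 2
g(5) = mex{0,1} = 2
g(6) = mex{0,1,2} = 3
g(7) = mex{0,1,2} = 3
g(8) = mex{1,2,3} = 0
So g(8) = 0.
By the Sprague-Grundy theorem, the Grundy value of a sum of independent games is the XOR of the component values.
Combined value = 4 XOR 1 XOR 16 XOR 0 = 21.

21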